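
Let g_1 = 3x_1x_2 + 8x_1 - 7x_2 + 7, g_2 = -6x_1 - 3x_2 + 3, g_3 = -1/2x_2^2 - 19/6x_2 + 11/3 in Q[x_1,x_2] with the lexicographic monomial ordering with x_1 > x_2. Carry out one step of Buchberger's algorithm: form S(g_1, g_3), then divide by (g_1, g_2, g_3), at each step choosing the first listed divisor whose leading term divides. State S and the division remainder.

lcm(LM(g_1), LM(g_3)) = x_1x_2^2.
S = (lcm/LT(g_1))·g_1 − (lcm/LT(g_3))·g_3 = -11/3x_1x_2 + 22/3x_1 - 7/3x_2^2 + 7/3x_2.
Reduce S modulo (g_1, g_2, g_3) in that order:
  leading term x_1x_2: subtract (-11/9)·g_1 from -11/3x_1x_2 + 22/3x_1 - 7/3x_2^2 + 7/3x_2 → 154/9x_1 - 7/3x_2^2 - 56/9x_2 + 77/9
  leading term x_1: subtract (-77/27)·g_2 from 154/9x_1 - 7/3x_2^2 - 56/9x_2 + 77/9 → -7/3x_2^2 - 133/9x_2 + 154/9
  leading term x_2^2: subtract (14/3)·g_3 from -7/3x_2^2 - 133/9x_2 + 154/9 → 0
The remainder is 0, so this S-polynomial contributes no new basis element.

S(g_1, g_3) = -11/3x_1x_2 + 22/3x_1 - 7/3x_2^2 + 7/3x_2; remainder on division = 0.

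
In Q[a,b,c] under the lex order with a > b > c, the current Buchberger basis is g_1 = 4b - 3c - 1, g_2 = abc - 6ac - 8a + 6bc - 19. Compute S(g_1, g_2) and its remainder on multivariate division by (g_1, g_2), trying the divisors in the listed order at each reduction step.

lcm(LM(g_1), LM(g_2)) = abc.
S = (lcm/LT(g_1))·g_1 − (lcm/LT(g_2))·g_2 = -3/4ac^2 + 23/4ac + 8a - 6bc + 19.
Reduce S modulo (g_1, g_2) in that order:
  leading term ac^2: no divisor's leading term divides it; move -3/4ac^2 to the remainder.
  leading term ac: no divisor's leading term divides it; move 23/4ac to the remainder.
  leading term a: no divisor's leading term divides it; move 8a to the remainder.
  leading term bc: subtract (-3/2c)·g_1 from -6bc + 19 → -9/2c^2 - 3/2c + 19
  leading term c^2: no divisor's leading term divides it; move -9/2c^2 to the remainder.
  leading term c: no divisor's leading term divides it; move -3/2c to the remainder.
  leading term 1: no divisor's leading term divides it; move 19 to the remainder.
The remainder -3/4ac^2 + 23/4ac + 8a - 9/2c^2 - 3/2c + 19 is nonzero, so it would be added as the next basis element.

S(g_1, g_2) = -3/4ac^2 + 23/4ac + 8a - 6bc + 19; remainder on division = -3/4ac^2 + 23/4ac + 8a - 9/2c^2 - 3/2c + 19.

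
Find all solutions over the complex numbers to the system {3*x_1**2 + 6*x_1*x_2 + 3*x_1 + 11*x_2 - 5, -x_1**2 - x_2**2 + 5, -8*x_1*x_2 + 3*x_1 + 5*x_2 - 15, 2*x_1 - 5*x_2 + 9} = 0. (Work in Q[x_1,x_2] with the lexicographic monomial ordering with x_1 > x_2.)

Compute a lex Gröbner basis by Buchberger's algorithm.
f_1 = 3*x_1**2 + 6*x_1*x_2 + 3*x_1 + 11*x_2 - 5, LT = x_1**2.
f_2 = -x_1**2 - x_2**2 + 5, LT = x_1**2.
f_3 = -8*x_1*x_2 + 3*x_1 + 5*x_2 - 15, LT = x_1*x_2.
f_4 = 2*x_1 - 5*x_2 + 9, LT = x_1.

S(f_1,f_2): lcm = x_1**2. S = 2*x_1*x_2 + x_1 - x_2**2 + 11/3*x_2 + 10/3.
  leading term x_1*x_2: subtract (-1/4)·f_3 from 2*x_1*x_2 + x_1 - x_2**2 + 11/3*x_2 + 10/3 → 7/4*x_1 - x_2**2 + 59/12*x_2 - 5/12
  leading term x_1: subtract (7/8)·f_4 from 7/4*x_1 - x_2**2 + 59/12*x_2 - 5/12 → -x_2**2 + 223/24*x_2 - 199/24
  leading term x_2**2: no divisor's leading term divides it; move -x_2**2 to the remainder.
  leading term x_2: no divisor's leading term divides it; move 223/24*x_2 to the remainder.
  leading term 1: no divisor's leading term divides it; move -199/24 to the remainder.
  remainder -x_2**2 + 223/24*x_2 - 199/24 ≠ 0; add h_5 = -x_2**2 + 223/24*x_2 - 199/24 to the basis.

S(f_1,f_3): lcm = x_1**2*x_2. S = 3/8*x_1**2 + 2*x_1*x_2**2 + 13/8*x_1*x_2 - 15/8*x_1 + 11/3*x_2**2 - 5/3*x_2.
  leading term x_1**2: subtract (1/8)·f_1 from 3/8*x_1**2 + 2*x_1*x_2**2 + 13/8*x_1*x_2 - 15/8*x_1 + 11/3*x_2**2 - 5/3*x_2 → 2*x_1*x_2**2 + 7/8*x_1*x_2 - 9/4*x_1 + 11/3*x_2**2 - 73/24*x_2 + 5/8
  leading term x_1*x_2**2: subtract (-1/4*x_2)·f_3 from 2*x_1*x_2**2 + 7/8*x_1*x_2 - 9/4*x_1 + 11/3*x_2**2 - 73/24*x_2 + 5/8 → 13/8*x_1*x_2 - 9/4*x_1 + 59/12*x_2**2 - 163/24*x_2 + 5/8
  leading term x_1*x_2: subtract (-13/64)·f_3 from 13/8*x_1*x_2 - 9/4*x_1 + 59/12*x_2**2 - 163/24*x_2 + 5/8 → -105/64*x_1 + 59/12*x_2**2 - 1109/192*x_2 - 155/64
  leading term x_1: subtract (-105/128)·f_4 from -105/64*x_1 + 59/12*x_2**2 - 1109/192*x_2 - 155/64 → 59/12*x_2**2 - 3793/384*x_2 + 635/128
  leading term x_2**2: subtract (-59/12)·h_5 from 59/12*x_2**2 - 3793/384*x_2 + 635/128 → 41249/1152*x_2 - 41249/1152
  leading term x_2: no divisor's leading term divides it; move 41249/1152*x_2 to the remainder.
  leading term 1: no divisor's leading term divides it; move -41249/1152 to the remainder.
  remainder 41249/1152*x_2 - 41249/1152 ≠ 0; add h_6 = 41249/1152*x_2 - 41249/1152 to the basis.

The other S-polynomials (S(f_1,f_4), S(f_2,f_3), S(f_2,f_4), S(f_3,f_4), S(f_1,h_5), S(f_2,h_5), S(f_3,h_5), S(f_4,h_5), S(f_1,h_6), S(f_2,h_6), S(f_3,h_6), S(f_4,h_6), S(h_5,h_6)) all reduce to 0 modulo the current basis, so we have a Gröbner basis.
Inter-reduce: drop elements whose leading term is divisible by another's, tail-reduce, and make monic.
Reduced Gröbner basis: {x_1 + 2, x_2 - 1}.

The lex basis is triangular: the last element involves only x_2. Solving x_2 - 1 = 0 gives x_2 ∈ {1}; substituting each value into the earlier elements determines the remaining variables.
  x_2 = 1: the earlier basis element becomes x_1 + 2 = 0, giving x_1 = -2 — point (-2, 1).
Each listed point satisfies every original equation (direct substitution).
Zero-dimensionality of the ideal guarantees finitely many solutions over ℂ.

{(-2, 1)}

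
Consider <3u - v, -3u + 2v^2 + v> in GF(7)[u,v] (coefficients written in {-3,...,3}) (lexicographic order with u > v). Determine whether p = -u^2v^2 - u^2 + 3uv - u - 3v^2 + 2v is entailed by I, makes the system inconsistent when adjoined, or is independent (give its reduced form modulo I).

-u^2v^2 - u^2 + 3uv - u - 3v^2 + 2v is independent of I; its normal form modulo I is -3v.

First compute the reduced Gröbner basis of I by Buchberger's algorithm.
f_1 = 3u - v, LT = u.
f_2 = -3u + 2v^2 + v, LT = u.

S(f_1,f_2): lcm = u. S = 3v^2.
  leading term v^2: no divisor's leading term divides it; move 3v^2 to the remainder.
  remainder 3v^2 ≠ 0; add h_3 = 3v^2 to the basis.

The other S-polynomials (S(f_1,h_3), S(f_2,h_3)) all reduce to 0 modulo the current basis, so we have a Gröbner basis.
Inter-reduce: drop elements whose leading term is divisible by another's, tail-reduce, and make monic.
Reduced Gröbner basis: {u + 2v, v^2}.
Label its elements g_1 = u + 2v, g_2 = v^2.

Reduce p = -u^2v^2 - u^2 + 3uv - u - 3v^2 + 2v modulo G:
  leading term u^2v^2: subtract (-uv^2)·g_1 from -u^2v^2 - u^2 + 3uv - u - 3v^2 + 2v → -u^2 + 2uv^3 + 3uv - u - 3v^2 + 2v
  leading term u^2: subtract (-u)·g_1 from -u^2 + 2uv^3 + 3uv - u - 3v^2 + 2v → 2uv^3 - 2uv - u - 3v^2 + 2v
  leading term uv^3: subtract (2v^3)·g_1 from 2uv^3 - 2uv - u - 3v^2 + 2v → -2uv - u + 3v^4 - 3v^2 + 2v
  leading term uv: subtract (-2v)·g_1 from -2uv - u + 3v^4 - 3v^2 + 2v → -u + 3v^4 + v^2 + 2v
  leading term u: subtract (-1)·g_1 from -u + 3v^4 + v^2 + 2v → 3v^4 + v^2 - 3v
  leading term v^4: subtract (3v^2)·g_2 from 3v^4 + v^2 - 3v → v^2 - 3v
  leading term v^2: subtract (1)·g_2 from v^2 - 3v → -3v
  leading term v: no divisor's leading term divides it; move -3v to the remainder.
  normal form = -3v.
The normal form is nonzero, so p ∉ I. Since p minus its normal form lies in I, I + (p) = I + (r) where r = -3v; decide whether this ideal is the whole ring.
Run Buchberger on G together with r (pairs among the g_i already reduce to 0 since G is a Gröbner basis):
g_1 = u + 2v, LT = u.
g_2 = v^2, LT = v^2.
r = -3v, LT = v.

The S-polynomials (S(g_1,g_2), S(g_1,r), S(g_2,r)) all reduce to 0 modulo the current basis, so we have a Gröbner basis.
Inter-reduce: drop elements whose leading term is divisible by another's, tail-reduce, and make monic.
Reduced Gröbner basis: {u, v}.
The reduced Gröbner basis of I + (p) is {u, v} ≠ {1}, a proper ideal, so the enlarged system stays consistent: p is independent of I, with normal form -3v.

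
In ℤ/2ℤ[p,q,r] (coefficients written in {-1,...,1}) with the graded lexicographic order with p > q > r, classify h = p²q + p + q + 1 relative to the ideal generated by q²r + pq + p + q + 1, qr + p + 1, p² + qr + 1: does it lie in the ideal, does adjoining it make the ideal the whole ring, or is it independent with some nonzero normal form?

First compute the reduced Gröbner basis of I by Buchberger's algorithm.
f_1 = q²r + pq + p + q + 1, LT = q²r.
f_2 = qr + p + 1, LT = qr.
f_3 = p² + qr + 1, LT = p².

S(f_1,f_2): lcm = q²r. S = p + 1.
  leading term p: no divisor's leading term divides it; move p to the remainder.
  leading term 1: no divisor's leading term divides it; move 1 to the remainder.
  remainder p + 1 ≠ 0; add k_4 = p + 1 to the basis.

The other S-polynomials (S(f_1,f_3), S(f_2,f_3), S(f_1,k_4), S(f_2,k_4), S(f_3,k_4)) all reduce to 0 modulo the current basis, so we have a Gröbner basis.
Inter-reduce: drop elements whose leading term is divisible by another's, tail-reduce, and make monic.
Reduced Gröbner basis: {qr, p + 1}.
Label its elements g_1 = qr, g_2 = p + 1.

Reduce h = p²q + p + q + 1 modulo G:
  leading term p²q: subtract (pq)·g_2 from p²q + p + q + 1 → pq + p + q + 1
  leading term pq: subtract (q)·g_2 from pq + p + q + 1 → p + 1
  leading term p: subtract (1)·g_2 from p + 1 → 0
  normal form = 0.
Since the normal form is 0, h ∈ I.

p²q + p + q + 1 lies in I (it reduces to 0).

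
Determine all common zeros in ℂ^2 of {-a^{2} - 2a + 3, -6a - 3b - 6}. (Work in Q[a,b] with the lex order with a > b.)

{(1, -4), (-3, 4)}

Compute a lex Gröbner basis by Buchberger's algorithm.
f_1 = -a^{2} - 2a + 3, LT = a^{2}.
f_2 = -6a - 3b - 6, LT = a.

S(f_1,f_2): lcm = a^{2}. S = -\tfrac{1}{2}ab + a - 3.
  leading term ab: subtract (\tfrac{1}{12}b)·f_2 from -\tfrac{1}{2}ab + a - 3 → a + \tfrac{1}{4}b^{2} + \tfrac{1}{2}b - 3
  leading term a: subtract (-\tfrac{1}{6})·f_2 from a + \tfrac{1}{4}b^{2} + \tfrac{1}{2}b - 3 → \tfrac{1}{4}b^{2} - 4
  leading term b^{2}: no divisor's leading term divides it; move \tfrac{1}{4}b^{2} to the remainder.
  leading term 1: no divisor's leading term divides it; move -4 to the remainder.
  remainder \tfrac{1}{4}b^{2} - 4 ≠ 0; add h_3 = \tfrac{1}{4}b^{2} - 4 to the basis.

The other S-polynomials (S(f_1,h_3), S(f_2,h_3)) all reduce to 0 modulo the current basis, so we have a Gröbner basis.
Inter-reduce: drop elements whose leading term is divisible by another's, tail-reduce, and make monic.
Reduced Gröbner basis: {a + \tfrac{1}{2}b + 1, b^{2} - 16}.

From the last basis element, b^{2} - 16 = 0, so b takes values in {-4, 4}. Each choice, substituted upward through the basis, yields the corresponding point(s) of the solution set.
  b = -4: the earlier basis element becomes a - 1 = 0, giving a = 1 — point (1, -4).
  b = 4: the earlier basis element becomes a + 3 = 0, giving a = -3 — point (-3, 4).
Each listed point satisfies every original equation (direct substitution).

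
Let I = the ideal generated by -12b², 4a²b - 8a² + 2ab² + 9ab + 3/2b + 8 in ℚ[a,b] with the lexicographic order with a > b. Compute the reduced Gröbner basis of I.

G = {a² - 9/8ab - 11/16b - 1, b²}

f_1 = -12b², LT = b².
f_2 = 4a²b - 8a² + 2ab² + 9ab + 3/2b + 8, LT = a²b.

S(f_1,f_2): lcm = a²b². S = 2a²b - ½ab³ - 9/4ab² - ⅜b² - 2b.
  leading term a²b: subtract (½)·f_2 from 2a²b - ½ab³ - 9/4ab² - ⅜b² - 2b → 4a² - ½ab³ - 13/4ab² - 9/2ab - ⅜b² - 11/4b - 4
  leading term a²: no divisor's leading term divides it; move 4a² to the remainder.
  leading term ab³: subtract (1/24ab)·f_1 from -½ab³ - 13/4ab² - 9/2ab - ⅜b² - 11/4b - 4 → -13/4ab² - 9/2ab - ⅜b² - 11/4b - 4
  leading term ab²: subtract (13/48a)·f_1 from -13/4ab² - 9/2ab - ⅜b² - 11/4b - 4 → -9/2ab - ⅜b² - 11/4b - 4
  leading term ab: no divisor's leading term divides it; move -9/2ab to the remainder.
  leading term b²: subtract (1/32)·f_1 from -⅜b² - 11/4b - 4 → -11/4b - 4
  leading term b: no divisor's leading term divides it; move -11/4b to the remainder.
  leading term 1: no divisor's leading term divides it; move -4 to the remainder.
  remainder 4a² - 9/2ab - 11/4b - 4 ≠ 0; add g_3 = 4a² - 9/2ab - 11/4b - 4 to the basis.

S(f_1,g_3): leading monomials are coprime, so the S-polynomial reduces to 0 (Buchberger's first criterion).
S(f_2,g_3): lcm = a²b. S = -2a² + 13/8ab² + 9/4ab + 11/16b² + 11/8b + 2.
  leading term a²: subtract (-½)·g_3 from -2a² + 13/8ab² + 9/4ab + 11/16b² + 11/8b + 2 → 13/8ab² + 11/16b²
  leading term ab²: subtract (-13/96a)·f_1 from 13/8ab² + 11/16b² → 11/16b²
  leading term b²: subtract (-11/192)·f_1 from 11/16b² → 0
  remainder 0.

Every S-polynomial of the final basis reduces to 0, so we have a Gröbner basis.
Inter-reduce: drop elements whose leading term is divisible by another's, tail-reduce, and make monic.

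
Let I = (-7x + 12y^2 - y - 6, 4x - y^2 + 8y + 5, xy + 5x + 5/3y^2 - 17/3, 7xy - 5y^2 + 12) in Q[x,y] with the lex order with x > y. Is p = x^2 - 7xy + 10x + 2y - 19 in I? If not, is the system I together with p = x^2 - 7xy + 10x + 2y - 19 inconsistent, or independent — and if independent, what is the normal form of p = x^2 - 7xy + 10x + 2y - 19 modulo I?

Adjoining x^2 - 7xy + 10x + 2y - 19 makes the ideal the whole ring: the system is inconsistent.

First compute the reduced Gröbner basis of I by Buchberger's algorithm.
f_1 = -7x + 12y^2 - y - 6, LT = x.
f_2 = 4x - y^2 + 8y + 5, LT = x.
f_3 = xy + 5x + 5/3y^2 - 17/3, LT = xy.
f_4 = 7xy - 5y^2 + 12, LT = xy.

S(f_1,f_2): lcm = x. S = -41/28y^2 - 13/7y - 11/28.
  leading term y^2: no divisor's leading term divides it; move -41/28y^2 to the remainder.
  leading term y: no divisor's leading term divides it; move -13/7y to the remainder.
  leading term 1: no divisor's leading term divides it; move -11/28 to the remainder.
  remainder -41/28y^2 - 13/7y - 11/28 ≠ 0; add h_5 = -41/28y^2 - 13/7y - 11/28 to the basis.

S(f_1,f_3): lcm = xy. S = -5x - 12/7y^3 - 32/21y^2 + 6/7y + 17/3.
  leading term x: subtract (5/7)·f_1 from -5x - 12/7y^3 - 32/21y^2 + 6/7y + 17/3 → -12/7y^3 - 212/21y^2 + 11/7y + 209/21
  leading term y^3: subtract (48/41y)·h_5 from -12/7y^3 - 212/21y^2 + 11/7y + 209/21 → -6820/861y^2 + 583/287y + 209/21
  leading term y^2: subtract (27280/5043)·h_5 from -6820/861y^2 + 583/287y + 209/21 → 60907/5043y + 60907/5043
  leading term y: no divisor's leading term divides it; move 60907/5043y to the remainder.
  leading term 1: no divisor's leading term divides it; move 60907/5043 to the remainder.
  remainder 60907/5043y + 60907/5043 ≠ 0; add h_6 = 60907/5043y + 60907/5043 to the basis.

The other S-polynomials (S(f_1,f_4), S(f_2,f_3), S(f_2,f_4), S(f_3,f_4), S(f_1,h_5), S(f_2,h_5), S(f_3,h_5), S(f_4,h_5), S(f_1,h_6), S(f_2,h_6), S(f_3,h_6), S(f_4,h_6), S(h_5,h_6)) all reduce to 0 modulo the current basis, so we have a Gröbner basis.
Inter-reduce: drop elements whose leading term is divisible by another's, tail-reduce, and make monic.
Reduced Gröbner basis: {x - 1, y + 1}.
Label its elements g_1 = x - 1, g_2 = y + 1.

Reduce p = x^2 - 7xy + 10x + 2y - 19 modulo G:
  leading term x^2: subtract (x)·g_1 from x^2 - 7xy + 10x + 2y - 19 → -7xy + 11x + 2y - 19
  leading term xy: subtract (-7y)·g_1 from -7xy + 11x + 2y - 19 → 11x - 5y - 19
  leading term x: subtract (11)·g_1 from 11x - 5y - 19 → -5y - 8
  leading term y: subtract (-5)·g_2 from -5y - 8 → -3
  leading term 1: no divisor's leading term divides it; move -3 to the remainder.
  normal form = -3.
The normal form is nonzero, so p ∉ I. Since p minus its normal form lies in I, I + (p) = I + (r) where r = -3; decide whether this ideal is the whole ring.
Here r = -3 is a nonzero constant, hence a unit: 1 ∈ I + (p), the Gröbner basis of I + (p) is {1}, and the enlarged system has no common solution — adjoining p is inconsistent.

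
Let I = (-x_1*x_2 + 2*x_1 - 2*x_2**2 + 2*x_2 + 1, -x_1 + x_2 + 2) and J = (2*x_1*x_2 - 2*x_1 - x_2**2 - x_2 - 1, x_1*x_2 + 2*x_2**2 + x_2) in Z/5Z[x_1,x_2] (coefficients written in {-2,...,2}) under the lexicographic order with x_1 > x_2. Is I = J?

Yes, the ideals are equal.

Equality of ideals is decidable: compute both reduced Gröbner bases (unique for the ordering) and check whether they agree.
Buchberger on the first generating set:
f_1 = -x_1*x_2 + 2*x_1 - 2*x_2**2 + 2*x_2 + 1, LT = x_1*x_2.
f_2 = -x_1 + x_2 + 2, LT = x_1.

S(f_1,f_2): lcm = x_1*x_2. S = -2*x_1 - 2*x_2**2 - 1.
  leading term x_1: subtract (2)·f_2 from -2*x_1 - 2*x_2**2 - 1 → -2*x_2**2 - 2*x_2
  leading term x_2**2: no divisor's leading term divides it; move -2*x_2**2 to the remainder.
  leading term x_2: no divisor's leading term divides it; move -2*x_2 to the remainder.
  remainder -2*x_2**2 - 2*x_2 ≠ 0; add g_3 = -2*x_2**2 - 2*x_2 to the basis.

S(f_1,g_3): lcm = x_1*x_2**2. S = 2*x_1*x_2 + 2*x_2**3 - 2*x_2**2 - x_2.
  leading term x_1*x_2: subtract (-2)·f_1 from 2*x_1*x_2 + 2*x_2**3 - 2*x_2**2 - x_2 → -x_1 + 2*x_2**3 - x_2**2 - 2*x_2 + 2
  leading term x_1: subtract (1)·f_2 from -x_1 + 2*x_2**3 - x_2**2 - 2*x_2 + 2 → 2*x_2**3 - x_2**2 + 2*x_2
  leading term x_2**3: subtract (-x_2)·g_3 from 2*x_2**3 - x_2**2 + 2*x_2 → 2*x_2**2 + 2*x_2
  leading term x_2**2: subtract (-1)·g_3 from 2*x_2**2 + 2*x_2 → 0
  remainder 0.

S(f_2,g_3): leading monomials are coprime, so the S-polynomial reduces to 0 (Buchberger's first criterion).
Every S-polynomial of the final basis reduces to 0, so we have a Gröbner basis.
Inter-reduce: drop elements whose leading term is divisible by another's, tail-reduce, and make monic.
Reduced Gröbner basis: {x_1 - x_2 - 2, x_2**2 + x_2}.

Buchberger on the second generating set:
h_1 = 2*x_1*x_2 - 2*x_1 - x_2**2 - x_2 - 1, LT = x_1*x_2.
h_2 = x_1*x_2 + 2*x_2**2 + x_2, LT = x_1*x_2.

S(h_1,h_2): lcm = x_1*x_2. S = -x_1 + x_2 + 2.
  leading term x_1: no divisor's leading term divides it; move -x_1 to the remainder.
  leading term x_2: no divisor's leading term divides it; move x_2 to the remainder.
  leading term 1: no divisor's leading term divides it; move 2 to the remainder.
  remainder -x_1 + x_2 + 2 ≠ 0; add k_3 = -x_1 + x_2 + 2 to the basis.

S(h_1,k_3): lcm = x_1*x_2. S = -x_1 - 2*x_2**2 - x_2 + 2.
  leading term x_1: subtract (1)·k_3 from -x_1 - 2*x_2**2 - x_2 + 2 → -2*x_2**2 - 2*x_2
  leading term x_2**2: no divisor's leading term divides it; move -2*x_2**2 to the remainder.
  leading term x_2: no divisor's leading term divides it; move -2*x_2 to the remainder.
  remainder -2*x_2**2 - 2*x_2 ≠ 0; add k_4 = -2*x_2**2 - 2*x_2 to the basis.

S(h_2,k_3): lcm = x_1*x_2. S = -2*x_2**2 - 2*x_2.
  leading term x_2**2: subtract (1)·k_4 from -2*x_2**2 - 2*x_2 → 0
  remainder 0.

S(h_1,k_4): lcm = x_1*x_2**2. S = -2*x_1*x_2 + 2*x_2**3 + 2*x_2**2 + 2*x_2.
  leading term x_1*x_2: subtract (-1)·h_1 from -2*x_1*x_2 + 2*x_2**3 + 2*x_2**2 + 2*x_2 → -2*x_1 + 2*x_2**3 + x_2**2 + x_2 - 1
  leading term x_1: subtract (2)·k_3 from -2*x_1 + 2*x_2**3 + x_2**2 + x_2 - 1 → 2*x_2**3 + x_2**2 - x_2
  leading term x_2**3: subtract (-x_2)·k_4 from 2*x_2**3 + x_2**2 - x_2 → -x_2**2 - x_2
  leading term x_2**2: subtract (-2)·k_4 from -x_2**2 - x_2 → 0
  remainder 0.

S(h_2,k_4): lcm = x_1*x_2**2. S = -x_1*x_2 + 2*x_2**3 + x_2**2.
  leading term x_1*x_2: subtract (2)·h_1 from -x_1*x_2 + 2*x_2**3 + x_2**2 → -x_1 + 2*x_2**3 - 2*x_2**2 + 2*x_2 + 2
  leading term x_1: subtract (1)·k_3 from -x_1 + 2*x_2**3 - 2*x_2**2 + 2*x_2 + 2 → 2*x_2**3 - 2*x_2**2 + x_2
  leading term x_2**3: subtract (-x_2)·k_4 from 2*x_2**3 - 2*x_2**2 + x_2 → x_2**2 + x_2
  leading term x_2**2: subtract (2)·k_4 from x_2**2 + x_2 → 0
  remainder 0.

S(k_3,k_4): leading monomials are coprime, so the S-polynomial reduces to 0 (Buchberger's first criterion).
Every S-polynomial of the final basis reduces to 0, so we have a Gröbner basis.
Inter-reduce: drop elements whose leading term is divisible by another's, tail-reduce, and make monic.
Reduced Gröbner basis: {x_1 - x_2 - 2, x_2**2 + x_2}.

Same reduced basis, so the two generating sets span the same ideal.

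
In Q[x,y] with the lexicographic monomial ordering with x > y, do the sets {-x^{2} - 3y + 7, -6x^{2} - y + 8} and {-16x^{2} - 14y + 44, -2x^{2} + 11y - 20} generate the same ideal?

Two ideals are equal iff their reduced Gröbner bases coincide (the reduced basis is unique for a fixed ordering).
Buchberger on the first generating set:
f_1 = -x^{2} - 3y + 7, LT = x^{2}.
f_2 = -6x^{2} - y + 8, LT = x^{2}.

S(f_1,f_2): lcm = x^{2}. S = \tfrac{17}{6}y - \tfrac{17}{3}.
  leading term y: no divisor's leading term divides it; move \tfrac{17}{6}y to the remainder.
  leading term 1: no divisor's leading term divides it; move -\tfrac{17}{3} to the remainder.
  remainder \tfrac{17}{6}y - \tfrac{17}{3} ≠ 0; add g_3 = \tfrac{17}{6}y - \tfrac{17}{3} to the basis.

The other S-polynomials (S(f_1,g_3), S(f_2,g_3)) all reduce to 0 modulo the current basis, so we have a Gröbner basis.
Inter-reduce: drop elements whose leading term is divisible by another's, tail-reduce, and make monic.
Reduced Gröbner basis: {x^{2} - 1, y - 2}.

Buchberger on the second generating set:
h_1 = -16x^{2} - 14y + 44, LT = x^{2}.
h_2 = -2x^{2} + 11y - 20, LT = x^{2}.

S(h_1,h_2): lcm = x^{2}. S = \tfrac{51}{8}y - \tfrac{51}{4}.
  leading term y: no divisor's leading term divides it; move \tfrac{51}{8}y to the remainder.
  leading term 1: no divisor's leading term divides it; move -\tfrac{51}{4} to the remainder.
  remainder \tfrac{51}{8}y - \tfrac{51}{4} ≠ 0; add k_3 = \tfrac{51}{8}y - \tfrac{51}{4} to the basis.

The other S-polynomials (S(h_1,k_3), S(h_2,k_3)) all reduce to 0 modulo the current basis, so we have a Gröbner basis.
Inter-reduce: drop elements whose leading term is divisible by another's, tail-reduce, and make monic.
Reduced Gröbner basis: {x^{2} - 1, y - 2}.

Same reduced basis, so the two generating sets span the same ideal.
The choice of monomial ordering does not affect the verdict — as long as both bases are computed under the same ordering, their equality decides ideal equality.

Yes, the ideals are equal.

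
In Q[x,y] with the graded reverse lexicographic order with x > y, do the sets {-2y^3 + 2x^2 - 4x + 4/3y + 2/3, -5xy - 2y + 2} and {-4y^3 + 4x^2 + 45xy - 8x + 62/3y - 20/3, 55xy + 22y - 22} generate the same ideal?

Two ideals are equal iff their reduced Gröbner bases coincide (the reduced basis is unique for a fixed ordering).
Buchberger on the first generating set:
f_1 = -2y^3 + 2x^2 - 4x + 4/3y + 2/3, LT = y^3.
f_2 = -5xy - 2y + 2, LT = xy.

S(f_1,f_2): lcm = xy^3. S = -x^3 - 2/5y^3 + 2x^2 - 2/3xy + 2/5y^2 - 1/3x.
  leading term x^3: no divisor's leading term divides it; move -x^3 to the remainder.
  leading term y^3: subtract (1/5)·f_1 from -2/5y^3 + 2x^2 - 2/3xy + 2/5y^2 - 1/3x → 8/5x^2 - 2/3xy + 2/5y^2 + 7/15x - 4/15y - 2/15
  leading term x^2: no divisor's leading term divides it; move 8/5x^2 to the remainder.
  leading term xy: subtract (2/15)·f_2 from -2/3xy + 2/5y^2 + 7/15x - 4/15y - 2/15 → 2/5y^2 + 7/15x - 2/5
  leading term y^2: no divisor's leading term divides it; move 2/5y^2 to the remainder.
  leading term x: no divisor's leading term divides it; move 7/15x to the remainder.
  leading term 1: no divisor's leading term divides it; move -2/5 to the remainder.
  remainder -x^3 + 8/5x^2 + 2/5y^2 + 7/15x - 2/5 ≠ 0; add g_3 = -x^3 + 8/5x^2 + 2/5y^2 + 7/15x - 2/5 to the basis.

The other S-polynomials (S(f_1,g_3), S(f_2,g_3)) all reduce to 0 modulo the current basis, so we have a Gröbner basis.
Inter-reduce: drop elements whose leading term is divisible by another's, tail-reduce, and make monic.
Reduced Gröbner basis: {x^3 - 8/5x^2 - 2/5y^2 - 7/15x + 2/5, y^3 - x^2 + 2x - 2/3y - 1/3, xy + 2/5y - 2/5}.

Buchberger on the second generating set:
h_1 = -4y^3 + 4x^2 + 45xy - 8x + 62/3y - 20/3, LT = y^3.
h_2 = 55xy + 22y - 22, LT = xy.

S(h_1,h_2): lcm = xy^3. S = -x^3 - 45/4x^2y - 2/5y^3 + 2x^2 - 31/6xy + 2/5y^2 + 5/3x.
  leading term x^3: no divisor's leading term divides it; move -x^3 to the remainder.
  leading term x^2y: subtract (-9/44x)·h_2 from -45/4x^2y - 2/5y^3 + 2x^2 - 31/6xy + 2/5y^2 + 5/3x → -2/5y^3 + 2x^2 - 2/3xy + 2/5y^2 - 17/6x
  leading term y^3: subtract (1/10)·h_1 from -2/5y^3 + 2x^2 - 2/3xy + 2/5y^2 - 17/6x → 8/5x^2 - 31/6xy + 2/5y^2 - 61/30x - 31/15y + 2/3
  leading term x^2: no divisor's leading term divides it; move 8/5x^2 to the remainder.
  leading term xy: subtract (-31/330)·h_2 from -31/6xy + 2/5y^2 - 61/30x - 31/15y + 2/3 → 2/5y^2 - 61/30x - 7/5
  leading term y^2: no divisor's leading term divides it; move 2/5y^2 to the remainder.
  leading term x: no divisor's leading term divides it; move -61/30x to the remainder.
  leading term 1: no divisor's leading term divides it; move -7/5 to the remainder.
  remainder -x^3 + 8/5x^2 + 2/5y^2 - 61/30x - 7/5 ≠ 0; add k_3 = -x^3 + 8/5x^2 + 2/5y^2 - 61/30x - 7/5 to the basis.

The other S-polynomials (S(h_1,k_3), S(h_2,k_3)) all reduce to 0 modulo the current basis, so we have a Gröbner basis.
Inter-reduce: drop elements whose leading term is divisible by another's, tail-reduce, and make monic.
Reduced Gröbner basis: {x^3 - 8/5x^2 - 2/5y^2 + 61/30x + 7/5, y^3 - x^2 + 2x - 2/3y - 17/6, xy + 2/5y - 2/5}.

Since the reduced bases disagree, the two ideals are not the same.

No, the ideals differ.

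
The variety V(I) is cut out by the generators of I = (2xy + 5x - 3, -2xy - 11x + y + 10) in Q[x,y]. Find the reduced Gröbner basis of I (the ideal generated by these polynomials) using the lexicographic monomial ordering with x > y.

G = {x - 1/6y - 7/6, y^2 + 19/2y + 17/2}

f_1 = 2xy + 5x - 3, LT = xy.
f_2 = -2xy - 11x + y + 10, LT = xy.

S(f_1,f_2): lcm = xy. S = -3x + 1/2y + 7/2.
  leading term x: no divisor's leading term divides it; move -3x to the remainder.
  leading term y: no divisor's leading term divides it; move 1/2y to the remainder.
  leading term 1: no divisor's leading term divides it; move 7/2 to the remainder.
  remainder -3x + 1/2y + 7/2 ≠ 0; add g_3 = -3x + 1/2y + 7/2 to the basis.

S(f_1,g_3): lcm = xy. S = 5/2x + 1/6y^2 + 7/6y - 3/2.
  leading term x: subtract (-5/6)·g_3 from 5/2x + 1/6y^2 + 7/6y - 3/2 → 1/6y^2 + 19/12y + 17/12
  leading term y^2: no divisor's leading term divides it; move 1/6y^2 to the remainder.
  leading term y: no divisor's leading term divides it; move 19/12y to the remainder.
  leading term 1: no divisor's leading term divides it; move 17/12 to the remainder.
  remainder 1/6y^2 + 19/12y + 17/12 ≠ 0; add g_4 = 1/6y^2 + 19/12y + 17/12 to the basis.

S(f_2,g_3): lcm = xy. S = 11/2x + 1/6y^2 + 2/3y - 5.
  leading term x: subtract (-11/6)·g_3 from 11/2x + 1/6y^2 + 2/3y - 5 → 1/6y^2 + 19/12y + 17/12
  leading term y^2: subtract (1)·g_4 from 1/6y^2 + 19/12y + 17/12 → 0
  remainder 0.

S(f_1,g_4): lcm = xy^2. S = -7xy - 17/2x - 3/2y.
  leading term xy: subtract (-7/2)·f_1 from -7xy - 17/2x - 3/2y → 9x - 3/2y - 21/2
  leading term x: subtract (-3)·g_3 from 9x - 3/2y - 21/2 → 0
  remainder 0.

S(f_2,g_4): lcm = xy^2. S = -4xy - 17/2x - 1/2y^2 - 5y.
  leading term xy: subtract (-2)·f_1 from -4xy - 17/2x - 1/2y^2 - 5y → 3/2x - 1/2y^2 - 5y - 6
  leading term x: subtract (-1/2)·g_3 from 3/2x - 1/2y^2 - 5y - 6 → -1/2y^2 - 19/4y - 17/4
  leading term y^2: subtract (-3)·g_4 from -1/2y^2 - 19/4y - 17/4 → 0
  remainder 0.

S(g_3,g_4): leading monomials are coprime, so the S-polynomial reduces to 0 (Buchberger's first criterion).
Every S-polynomial of the final basis reduces to 0, so we have a Gröbner basis.
Inter-reduce: drop elements whose leading term is divisible by another's, tail-reduce, and make monic.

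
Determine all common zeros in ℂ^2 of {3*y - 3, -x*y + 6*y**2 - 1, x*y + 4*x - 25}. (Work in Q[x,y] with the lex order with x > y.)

{(5, 1)}

Compute a lex Gröbner basis by Buchberger's algorithm.
f_1 = 3*y - 3, LT = y.
f_2 = -x*y + 6*y**2 - 1, LT = x*y.
f_3 = x*y + 4*x - 25, LT = x*y.

S(f_1,f_2): lcm = x*y. S = -x + 6*y**2 - 1.
  reduce S modulo (f_1, f_2, f_3):
  remainder -x + 5 ≠ 0; add h_4 = -x + 5 to the basis.

The other S-polynomials (S(f_1,f_3), S(f_2,f_3), S(f_1,h_4), S(f_2,h_4), S(f_3,h_4)) all reduce to 0 modulo the current basis, so we have a Gröbner basis.
Inter-reduce: drop elements whose leading term is divisible by another's, tail-reduce, and make monic.
Reduced Gröbner basis: {x - 5, y - 1}.

The lex basis is triangular: the last element involves only y. Solving y - 1 = 0 gives y ∈ {1}; substituting each value into the earlier elements determines the remaining variables.
  y = 1: the earlier basis element becomes x - 5 = 0, giving x = 5 — point (5, 1).
A lex Gröbner basis triangularizes the system, enabling back-substitution.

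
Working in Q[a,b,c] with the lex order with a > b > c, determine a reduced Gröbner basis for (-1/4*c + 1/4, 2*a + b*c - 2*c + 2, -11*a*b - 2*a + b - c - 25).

f_1 = -1/4*c + 1/4, LT = c.
f_2 = 2*a + b*c - 2*c + 2, LT = a.
f_3 = -11*a*b - 2*a + b - c - 25, LT = a*b.

S(f_1,f_2): leading monomials are coprime, so the S-polynomial reduces to 0 (Buchberger's first criterion).
S(f_1,f_3): leading monomials are coprime, so the S-polynomial reduces to 0 (Buchberger's first criterion).
S(f_2,f_3): lcm = a*b. S = -2/11*a + 1/2*b**2*c - b*c + 12/11*b - 1/11*c - 25/11.
  leading term a: subtract (-1/11)·f_2 from -2/11*a + 1/2*b**2*c - b*c + 12/11*b - 1/11*c - 25/11 → 1/2*b**2*c - 10/11*b*c + 12/11*b - 3/11*c - 23/11
  leading term b**2*c: subtract (-2*b**2)·f_1 from 1/2*b**2*c - 10/11*b*c + 12/11*b - 3/11*c - 23/11 → 1/2*b**2 - 10/11*b*c + 12/11*b - 3/11*c - 23/11
  leading term b**2: no divisor's leading term divides it; move 1/2*b**2 to the remainder.
  leading term b*c: subtract (40/11*b)·f_1 from -10/11*b*c + 12/11*b - 3/11*c - 23/11 → 2/11*b - 3/11*c - 23/11
  leading term b: no divisor's leading term divides it; move 2/11*b to the remainder.
  leading term c: subtract (12/11)·f_1 from -3/11*c - 23/11 → -26/11
  leading term 1: no divisor's leading term divides it; move -26/11 to the remainder.
  remainder 1/2*b**2 + 2/11*b - 26/11 ≠ 0; add g_4 = 1/2*b**2 + 2/11*b - 26/11 to the basis.

S(f_1,g_4): leading monomials are coprime, so the S-polynomial reduces to 0 (Buchberger's first criterion).
S(f_2,g_4): leading monomials are coprime, so the S-polynomial reduces to 0 (Buchberger's first criterion).
S(f_3,g_4): lcm = a*b**2. S = -2/11*a*b + 52/11*a - 1/11*b**2 + 1/11*b*c + 25/11*b.
  leading term a*b: subtract (-1/11*b)·f_2 from -2/11*a*b + 52/11*a - 1/11*b**2 + 1/11*b*c + 25/11*b → 52/11*a + 1/11*b**2*c - 1/11*b**2 - 1/11*b*c + 27/11*b
  leading term a: subtract (26/11)·f_2 from 52/11*a + 1/11*b**2*c - 1/11*b**2 - 1/11*b*c + 27/11*b → 1/11*b**2*c - 1/11*b**2 - 27/11*b*c + 27/11*b + 52/11*c - 52/11
  leading term b**2*c: subtract (-4/11*b**2)·f_1 from 1/11*b**2*c - 1/11*b**2 - 27/11*b*c + 27/11*b + 52/11*c - 52/11 → -27/11*b*c + 27/11*b + 52/11*c - 52/11
  leading term b*c: subtract (108/11*b)·f_1 from -27/11*b*c + 27/11*b + 52/11*c - 52/11 → 52/11*c - 52/11
  leading term c: subtract (-208/11)·f_1 from 52/11*c - 52/11 → 0
  remainder 0.

Every S-polynomial of the final basis reduces to 0, so we have a Gröbner basis.
Inter-reduce: drop elements whose leading term is divisible by another's, tail-reduce, and make monic.

G = {a + 1/2*b, b**2 + 4/11*b - 52/11, c - 1}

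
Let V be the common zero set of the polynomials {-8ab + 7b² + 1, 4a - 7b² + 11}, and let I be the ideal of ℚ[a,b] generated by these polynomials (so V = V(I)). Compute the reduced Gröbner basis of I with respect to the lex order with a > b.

f_1 = -8ab + 7b² + 1, LT = ab.
f_2 = 4a - 7b² + 11, LT = a.

S(f_1,f_2): lcm = ab. S = 7/4b³ - ⅞b² - 11/4b - ⅛.
  leading term b³: no divisor's leading term divides it; move 7/4b³ to the remainder.
  leading term b²: no divisor's leading term divides it; move -⅞b² to the remainder.
  leading term b: no divisor's leading term divides it; move -11/4b to the remainder.
  leading term 1: no divisor's leading term divides it; move -⅛ to the remainder.
  remainder 7/4b³ - ⅞b² - 11/4b - ⅛ ≠ 0; add g_3 = 7/4b³ - ⅞b² - 11/4b - ⅛ to the basis.

The other S-polynomials (S(f_1,g_3), S(f_2,g_3)) all reduce to 0 modulo the current basis, so we have a Gröbner basis.
Inter-reduce: drop elements whose leading term is divisible by another's, tail-reduce, and make monic.

G = {a - 7/4b² + 11/4, b³ - ½b² - 11/7b - 1/14}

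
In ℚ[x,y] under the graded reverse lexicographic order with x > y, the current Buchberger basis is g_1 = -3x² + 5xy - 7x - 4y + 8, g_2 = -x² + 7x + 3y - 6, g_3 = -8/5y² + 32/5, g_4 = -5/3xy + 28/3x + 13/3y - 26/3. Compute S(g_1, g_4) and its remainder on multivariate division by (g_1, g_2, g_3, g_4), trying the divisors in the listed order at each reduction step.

S(g_1, g_4) = -5/3xy² + 28/5x² + 74/15xy + 4/3y² - 26/5x - 8/3y; remainder on division = 1374/25x + 674/25y - 1348/25.

lcm(LM(g_1), LM(g_4)) = x²y.
S = (lcm/LT(g_1))·g_1 − (lcm/LT(g_4))·g_4 = -5/3xy² + 28/5x² + 74/15xy + 4/3y² - 26/5x - 8/3y.
Reduce S modulo (g_1, g_2, g_3, g_4) in that order:
  leading term xy²: subtract (25/24x)·g_3 from -5/3xy² + 28/5x² + 74/15xy + 4/3y² - 26/5x - 8/3y → 28/5x² + 74/15xy + 4/3y² - 178/15x - 8/3y
  leading term x²: subtract (-28/15)·g_1 from 28/5x² + 74/15xy + 4/3y² - 178/15x - 8/3y → 214/15xy + 4/3y² - 374/15x - 152/15y + 224/15
  leading term xy: subtract (-214/25)·g_4 from 214/15xy + 4/3y² - 374/15x - 152/15y + 224/15 → 4/3y² + 1374/25x + 674/25y - 4444/75
  leading term y²: subtract (-⅚)·g_3 from 4/3y² + 1374/25x + 674/25y - 4444/75 → 1374/25x + 674/25y - 1348/25
  leading term x: no divisor's leading term divides it; move 1374/25x to the remainder.
  leading term y: no divisor's leading term divides it; move 674/25y to the remainder.
  leading term 1: no divisor's leading term divides it; move -1348/25 to the remainder.
The remainder 1374/25x + 674/25y - 1348/25 is nonzero, so it would be added as the next basis element.
An S-polynomial is built so that the two leading terms cancel; whether anything survives reduction is exactly the Gröbner-basis criterion.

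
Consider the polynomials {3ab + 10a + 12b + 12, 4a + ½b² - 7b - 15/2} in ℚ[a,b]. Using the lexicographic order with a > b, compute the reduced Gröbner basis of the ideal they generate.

f_1 = 3ab + 10a + 12b + 12, LT = ab.
f_2 = 4a + ½b² - 7b - 15/2, LT = a.

S(f_1,f_2): lcm = ab. S = 10/3a - ⅛b³ + 7/4b² + 47/8b + 4.
  leading term a: subtract (⅚)·f_2 from 10/3a - ⅛b³ + 7/4b² + 47/8b + 4 → -⅛b³ + 4/3b² + 281/24b + 41/4
  leading term b³: no divisor's leading term divides it; move -⅛b³ to the remainder.
  leading term b²: no divisor's leading term divides it; move 4/3b² to the remainder.
  leading term b: no divisor's leading term divides it; move 281/24b to the remainder.
  leading term 1: no divisor's leading term divides it; move 41/4 to the remainder.
  remainder -⅛b³ + 4/3b² + 281/24b + 41/4 ≠ 0; add g_3 = -⅛b³ + 4/3b² + 281/24b + 41/4 to the basis.

The other S-polynomials (S(f_1,g_3), S(f_2,g_3)) all reduce to 0 modulo the current basis, so we have a Gröbner basis.
Inter-reduce: drop elements whose leading term is divisible by another's, tail-reduce, and make monic.

G = {a + ⅛b² - 7/4b - 15/8, b³ - 32/3b² - 281/3b - 82}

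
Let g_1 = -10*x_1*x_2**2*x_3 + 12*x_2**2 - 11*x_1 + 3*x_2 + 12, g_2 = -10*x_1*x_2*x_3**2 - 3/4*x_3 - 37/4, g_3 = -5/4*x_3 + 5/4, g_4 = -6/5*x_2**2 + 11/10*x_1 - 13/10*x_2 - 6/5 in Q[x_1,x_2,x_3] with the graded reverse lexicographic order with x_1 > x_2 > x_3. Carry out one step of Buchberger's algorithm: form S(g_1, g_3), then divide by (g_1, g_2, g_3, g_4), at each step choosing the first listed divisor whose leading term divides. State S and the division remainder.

lcm(LM(g_1), LM(g_3)) = x_1*x_2**2*x_3.
S = (lcm/LT(g_1))·g_1 − (lcm/LT(g_3))·g_3 = x_1*x_2**2 - 6/5*x_2**2 + 11/10*x_1 - 3/10*x_2 - 6/5.
Reduce S modulo (g_1, g_2, g_3, g_4) in that order:
  leading term x_1*x_2**2: subtract (-5/6*x_1)·g_4 from x_1*x_2**2 - 6/5*x_2**2 + 11/10*x_1 - 3/10*x_2 - 6/5 → 11/12*x_1**2 - 13/12*x_1*x_2 - 6/5*x_2**2 + 1/10*x_1 - 3/10*x_2 - 6/5
  leading term x_1**2: no divisor's leading term divides it; move 11/12*x_1**2 to the remainder.
  leading term x_1*x_2: no divisor's leading term divides it; move -13/12*x_1*x_2 to the remainder.
  leading term x_2**2: subtract (1)·g_4 from -6/5*x_2**2 + 1/10*x_1 - 3/10*x_2 - 6/5 → -x_1 + x_2
  leading term x_1: no divisor's leading term divides it; move -x_1 to the remainder.
  leading term x_2: no divisor's leading term divides it; move x_2 to the remainder.
The remainder 11/12*x_1**2 - 13/12*x_1*x_2 - x_1 + x_2 is nonzero, so it would be added as the next basis element.

S(g_1, g_3) = x_1*x_2**2 - 6/5*x_2**2 + 11/10*x_1 - 3/10*x_2 - 6/5; remainder on division = 11/12*x_1**2 - 13/12*x_1*x_2 - x_1 + x_2.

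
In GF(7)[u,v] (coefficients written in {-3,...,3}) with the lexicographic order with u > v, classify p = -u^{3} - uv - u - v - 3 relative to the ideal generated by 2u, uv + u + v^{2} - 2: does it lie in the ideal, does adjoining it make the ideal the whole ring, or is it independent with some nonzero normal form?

-u^{3} - uv - u - v - 3 is independent of I; its normal form modulo I is -v - 3.

First compute the reduced Gröbner basis of I by Buchberger's algorithm.
f_1 = 2u, LT = u.
f_2 = uv + u + v^{2} - 2, LT = uv.

S(f_1,f_2): lcm = uv. S = -u - v^{2} + 2.
  reduce S modulo (f_1, f_2):
  remainder -v^{2} + 2 ≠ 0; add h_3 = -v^{2} + 2 to the basis.

The other S-polynomials (S(f_1,h_3), S(f_2,h_3)) all reduce to 0 modulo the current basis, so we have a Gröbner basis.
Inter-reduce: drop elements whose leading term is divisible by another's, tail-reduce, and make monic.
Reduced Gröbner basis: {u, v^{2} - 2}.
Label its elements g_1 = u, g_2 = v^{2} - 2.

Reduce p = -u^{3} - uv - u - v - 3 modulo G:
  leading term u^{3}: subtract (-u^{2})·g_1 from -u^{3} - uv - u - v - 3 → -uv - u - v - 3
  leading term uv: subtract (-v)·g_1 from -uv - u - v - 3 → -u - v - 3
  leading term u: subtract (-1)·g_1 from -u - v - 3 → -v - 3
  leading term v: no divisor's leading term divides it; move -v to the remainder.
  leading term 1: no divisor's leading term divides it; move -3 to the remainder.
  normal form = -v - 3.
The normal form is nonzero, so p ∉ I. Since p minus its normal form lies in I, I + (p) = I + (r) where r = -v - 3; decide whether this ideal is the whole ring.
Run Buchberger on G together with r (pairs among the g_i already reduce to 0 since G is a Gröbner basis):
g_1 = u, LT = u.
g_2 = v^{2} - 2, LT = v^{2}.
r = -v - 3, LT = v.

The S-polynomials (S(g_1,g_2), S(g_1,r), S(g_2,r)) all reduce to 0 modulo the current basis, so we have a Gröbner basis.
Inter-reduce: drop elements whose leading term is divisible by another's, tail-reduce, and make monic.
Reduced Gröbner basis: {u, v + 3}.
The reduced Gröbner basis of I + (p) is {u, v + 3} ≠ {1}, a proper ideal, so the enlarged system stays consistent: p is independent of I, with normal form -v - 3.

Ideal membership is decidable via reduction modulo a Gröbner basis.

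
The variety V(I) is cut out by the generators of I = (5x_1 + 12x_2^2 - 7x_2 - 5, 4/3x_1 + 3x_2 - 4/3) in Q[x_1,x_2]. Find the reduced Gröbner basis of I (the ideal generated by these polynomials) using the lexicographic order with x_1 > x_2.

f_1 = 5x_1 + 12x_2^2 - 7x_2 - 5, LT = x_1.
f_2 = 4/3x_1 + 3x_2 - 4/3, LT = x_1.

S(f_1,f_2): lcm = x_1. S = 12/5x_2^2 - 73/20x_2.
  leading term x_2^2: no divisor's leading term divides it; move 12/5x_2^2 to the remainder.
  leading term x_2: no divisor's leading term divides it; move -73/20x_2 to the remainder.
  remainder 12/5x_2^2 - 73/20x_2 ≠ 0; add g_3 = 12/5x_2^2 - 73/20x_2 to the basis.

S(f_1,g_3): leading monomials are coprime, so the S-polynomial reduces to 0 (Buchberger's first criterion).
S(f_2,g_3): leading monomials are coprime, so the S-polynomial reduces to 0 (Buchberger's first criterion).
Every S-polynomial of the final basis reduces to 0, so we have a Gröbner basis.
Inter-reduce: drop elements whose leading term is divisible by another's, tail-reduce, and make monic.

G = {x_1 + 9/4x_2 - 1, x_2^2 - 73/48x_2}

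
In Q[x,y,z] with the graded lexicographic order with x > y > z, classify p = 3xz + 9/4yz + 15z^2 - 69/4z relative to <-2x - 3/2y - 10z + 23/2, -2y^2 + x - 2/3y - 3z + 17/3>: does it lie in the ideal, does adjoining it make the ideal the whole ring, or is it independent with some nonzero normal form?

3xz + 9/4yz + 15z^2 - 69/4z lies in I (it reduces to 0).

First compute the reduced Gröbner basis of I by Buchberger's algorithm.
f_1 = -2x - 3/2y - 10z + 23/2, LT = x.
f_2 = -2y^2 + x - 2/3y - 3z + 17/3, LT = y^2.

The S-polynomials (S(f_1,f_2)) all reduce to 0 modulo the current basis, so we have a Gröbner basis.
Inter-reduce: drop elements whose leading term is divisible by another's, tail-reduce, and make monic.
Reduced Gröbner basis: {y^2 + 17/24y + 4z - 137/24, x + 3/4y + 5z - 23/4}.
Label its elements g_1 = y^2 + 17/24y + 4z - 137/24, g_2 = x + 3/4y + 5z - 23/4.

Reduce p = 3xz + 9/4yz + 15z^2 - 69/4z modulo G:
  leading term xz: subtract (3z)·g_2 from 3xz + 9/4yz + 15z^2 - 69/4z → 0
  normal form = 0.
Since the normal form is 0, p ∈ I.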